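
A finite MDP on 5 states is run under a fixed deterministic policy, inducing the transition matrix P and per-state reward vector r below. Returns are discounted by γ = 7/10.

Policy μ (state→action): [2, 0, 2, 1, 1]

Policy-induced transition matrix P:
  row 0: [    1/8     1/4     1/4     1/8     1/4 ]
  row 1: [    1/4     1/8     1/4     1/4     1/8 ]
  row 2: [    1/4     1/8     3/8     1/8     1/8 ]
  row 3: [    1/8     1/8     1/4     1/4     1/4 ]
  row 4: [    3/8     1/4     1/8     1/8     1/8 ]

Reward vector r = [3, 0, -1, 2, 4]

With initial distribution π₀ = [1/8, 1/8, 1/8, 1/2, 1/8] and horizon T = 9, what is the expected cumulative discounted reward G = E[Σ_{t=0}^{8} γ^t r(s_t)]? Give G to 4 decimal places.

G = 4.9889

t=0: π = [0.1250, 0.1250, 0.1250, 0.5000, 0.1250], E[r] = 1.7500, γ^t·E[r] = 1.750000, running G = 1.750000
t=1: π = [0.1875, 0.1563, 0.2500, 0.2031, 0.2031], E[r] = 1.5313, γ^t·E[r] = 1.071875, running G = 2.821875
t=2: π = [0.2266, 0.1738, 0.2559, 0.1699, 0.1738], E[r] = 1.4590, γ^t·E[r] = 0.714902, running G = 3.536777
t=3: π = [0.2222, 0.1750, 0.2603, 0.1680, 0.1746], E[r] = 1.4404, γ^t·E[r] = 0.494067, running G = 4.030845
t=4: π = [0.2231, 0.1746, 0.2607, 0.1679, 0.1738], E[r] = 1.4393, γ^t·E[r] = 0.345569, running G = 4.376413
t=5: π = [0.2229, 0.1746, 0.2609, 0.1678, 0.1739], E[r] = 1.4388, γ^t·E[r] = 0.241815, running G = 4.618229
t=6: π = [0.2229, 0.1746, 0.2609, 0.1678, 0.1738], E[r] = 1.4388, γ^t·E[r] = 0.169269, running G = 4.787498
t=7: π = [0.2229, 0.1746, 0.2609, 0.1678, 0.1738], E[r] = 1.4387, γ^t·E[r] = 0.118487, running G = 4.905984
t=8: π = [0.2229, 0.1746, 0.2609, 0.1678, 0.1738], E[r] = 1.4387, γ^t·E[r] = 0.082941, running G = 4.988925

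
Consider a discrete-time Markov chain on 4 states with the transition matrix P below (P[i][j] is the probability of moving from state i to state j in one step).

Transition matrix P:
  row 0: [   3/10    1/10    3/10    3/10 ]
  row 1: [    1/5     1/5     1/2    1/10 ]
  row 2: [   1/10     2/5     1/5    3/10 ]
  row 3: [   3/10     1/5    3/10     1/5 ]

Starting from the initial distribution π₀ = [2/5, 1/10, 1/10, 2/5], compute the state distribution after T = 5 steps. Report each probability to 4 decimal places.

t=0: π = [0.4000, 0.1000, 0.1000, 0.4000]
t=1: π = [0.2700, 0.1800, 0.3100, 0.2400]
t=2: π = [0.2200, 0.2350, 0.3050, 0.2400]
t=3: π = [0.2155, 0.2390, 0.3165, 0.2290]
t=4: π = [0.2128, 0.2418, 0.3162, 0.2293]
t=5: π = [0.2126, 0.2420, 0.3167, 0.2287]

π = [0.2126, 0.2420, 0.3167, 0.2287]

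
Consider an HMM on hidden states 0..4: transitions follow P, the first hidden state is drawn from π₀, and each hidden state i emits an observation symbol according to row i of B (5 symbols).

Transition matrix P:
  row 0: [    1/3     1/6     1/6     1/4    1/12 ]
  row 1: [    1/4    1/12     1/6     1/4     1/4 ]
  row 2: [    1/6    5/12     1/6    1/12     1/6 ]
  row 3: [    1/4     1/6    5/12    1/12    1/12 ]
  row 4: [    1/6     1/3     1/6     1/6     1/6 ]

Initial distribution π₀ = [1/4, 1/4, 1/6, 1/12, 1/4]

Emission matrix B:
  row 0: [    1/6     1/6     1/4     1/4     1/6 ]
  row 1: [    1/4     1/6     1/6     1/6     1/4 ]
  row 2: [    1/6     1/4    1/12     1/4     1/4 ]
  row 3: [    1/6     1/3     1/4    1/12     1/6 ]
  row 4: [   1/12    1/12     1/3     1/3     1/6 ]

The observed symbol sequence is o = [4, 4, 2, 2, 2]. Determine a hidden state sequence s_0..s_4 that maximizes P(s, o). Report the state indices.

t=0: δ = [4.167e-02, 6.250e-02, 4.167e-02, 1.389e-02, 4.167e-02]  (obs o_0=4)
t=1: δ = [2.604e-03, 4.340e-03, 2.604e-03, 2.604e-03, 2.604e-03]  ψ = [1, 2, 1, 1, 1]  (obs o_1=4)
t=2: δ = [2.713e-04, 1.808e-04, 9.042e-05, 2.713e-04, 3.617e-04]  ψ = [1, 2, 3, 1, 1]  (obs o_2=2)
t=3: δ = [2.261e-05, 2.009e-05, 9.419e-06, 1.695e-05, 2.009e-05]  ψ = [0, 4, 3, 0, 4]  (obs o_3=2)
t=4: δ = [1.884e-06, 1.116e-06, 5.887e-07, 1.413e-06, 1.674e-06]  ψ = [0, 4, 3, 0, 1]  (obs o_4=2)
backtrack: best end state = 0; path = [2, 1, 0, 0, 0]

path = [2, 1, 0, 0, 0]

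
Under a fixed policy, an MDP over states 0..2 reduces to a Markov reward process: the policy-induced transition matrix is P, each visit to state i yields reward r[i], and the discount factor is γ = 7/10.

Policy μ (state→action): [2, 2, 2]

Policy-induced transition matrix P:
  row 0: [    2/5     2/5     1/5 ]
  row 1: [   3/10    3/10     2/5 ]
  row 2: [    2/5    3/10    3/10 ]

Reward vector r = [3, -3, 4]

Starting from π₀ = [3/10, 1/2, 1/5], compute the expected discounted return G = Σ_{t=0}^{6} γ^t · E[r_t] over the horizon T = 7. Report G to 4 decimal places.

G = 2.8786

t=0: π = [0.3000, 0.5000, 0.2000], E[r] = 0.2000, γ^t·E[r] = 0.200000, running G = 0.200000
t=1: π = [0.3500, 0.3300, 0.3200], E[r] = 1.3400, γ^t·E[r] = 0.938000, running G = 1.138000
t=2: π = [0.3670, 0.3350, 0.2980], E[r] = 1.2880, γ^t·E[r] = 0.631120, running G = 1.769120
t=3: π = [0.3665, 0.3367, 0.2968], E[r] = 1.2766, γ^t·E[r] = 0.437874, running G = 2.206994
t=4: π = [0.3663, 0.3367, 0.2970], E[r] = 1.2771, γ^t·E[r] = 0.306637, running G = 2.513630
t=5: π = [0.3663, 0.3366, 0.2970], E[r] = 1.2772, γ^t·E[r] = 0.214665, running G = 2.728295
t=6: π = [0.3663, 0.3366, 0.2970], E[r] = 1.2772, γ^t·E[r] = 0.150265, running G = 2.878560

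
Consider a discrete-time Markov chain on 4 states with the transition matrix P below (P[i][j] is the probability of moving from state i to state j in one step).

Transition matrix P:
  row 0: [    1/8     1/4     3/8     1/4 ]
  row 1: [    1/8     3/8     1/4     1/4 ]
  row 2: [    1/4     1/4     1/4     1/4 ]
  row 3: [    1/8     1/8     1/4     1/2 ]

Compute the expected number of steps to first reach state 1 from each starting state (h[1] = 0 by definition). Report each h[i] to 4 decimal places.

h = [4.8000, 0.0000, 4.8000, 5.6000]

First-step conditioning: h[1] = 0; for i ≠ 1, h[i] = 1 + Σ_k P[i][k]·h[k].
  h[0] = 1 + 1/8·h[0] + 3/8·h[2] + 1/4·h[3]
  h[2] = 1 + 1/4·h[0] + 1/4·h[2] + 1/4·h[3]
  h[3] = 1 + 1/8·h[0] + 1/4·h[2] + 1/2·h[3]
Solving the 3×3 linear system over states ≠ 1 gives exactly h = [24/5, 0, 24/5, 28/5] (h[1] = 0 is the target).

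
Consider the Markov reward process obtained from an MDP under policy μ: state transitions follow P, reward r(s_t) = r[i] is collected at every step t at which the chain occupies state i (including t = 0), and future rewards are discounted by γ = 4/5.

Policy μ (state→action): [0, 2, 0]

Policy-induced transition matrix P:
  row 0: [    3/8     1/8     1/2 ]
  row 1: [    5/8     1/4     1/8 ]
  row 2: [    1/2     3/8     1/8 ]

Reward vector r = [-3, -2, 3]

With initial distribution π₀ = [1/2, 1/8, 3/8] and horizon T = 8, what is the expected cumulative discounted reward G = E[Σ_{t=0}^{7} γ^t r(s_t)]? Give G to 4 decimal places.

t=0: π = [0.5000, 0.1250, 0.3750], E[r] = -0.6250, γ^t·E[r] = -0.625000, running G = -0.625000
t=1: π = [0.4531, 0.2344, 0.3125], E[r] = -0.8906, γ^t·E[r] = -0.712500, running G = -1.337500
t=2: π = [0.4727, 0.2324, 0.2949], E[r] = -0.9980, γ^t·E[r] = -0.638750, running G = -1.976250
t=3: π = [0.4700, 0.2278, 0.3022], E[r] = -0.9587, γ^t·E[r] = -0.490875, running G = -2.467125
t=4: π = [0.4697, 0.2290, 0.3012], E[r] = -0.9635, γ^t·E[r] = -0.394663, running G = -2.861788
t=5: π = [0.4699, 0.2289, 0.3011], E[r] = -0.9642, γ^t·E[r] = -0.315941, running G = -3.177729
t=6: π = [0.4699, 0.2289, 0.3012], E[r] = -0.9638, γ^t·E[r] = -0.252652, running G = -3.430381
t=7: π = [0.4699, 0.2289, 0.3012], E[r] = -0.9639, γ^t·E[r] = -0.202135, running G = -3.632516

G = -3.6325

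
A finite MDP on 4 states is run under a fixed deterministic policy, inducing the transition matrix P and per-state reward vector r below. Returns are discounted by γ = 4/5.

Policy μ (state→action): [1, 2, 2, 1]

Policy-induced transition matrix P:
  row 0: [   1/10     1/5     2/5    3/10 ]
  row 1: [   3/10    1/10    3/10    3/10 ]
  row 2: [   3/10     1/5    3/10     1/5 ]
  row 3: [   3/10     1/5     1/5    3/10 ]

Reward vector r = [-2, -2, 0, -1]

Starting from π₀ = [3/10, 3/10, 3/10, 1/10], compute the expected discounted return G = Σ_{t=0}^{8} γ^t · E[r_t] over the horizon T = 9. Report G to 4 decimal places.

t=0: π = [0.3000, 0.3000, 0.3000, 0.1000], E[r] = -1.3000, γ^t·E[r] = -1.300000, running G = -1.300000
t=1: π = [0.2400, 0.1700, 0.3200, 0.2700], E[r] = -1.0900, γ^t·E[r] = -0.872000, running G = -2.172000
t=2: π = [0.2520, 0.1830, 0.2970, 0.2680], E[r] = -1.1380, γ^t·E[r] = -0.728320, running G = -2.900320
t=3: π = [0.2496, 0.1817, 0.2984, 0.2703], E[r] = -1.1329, γ^t·E[r] = -0.580045, running G = -3.480365
t=4: π = [0.2501, 0.1818, 0.2979, 0.2702], E[r] = -1.1340, γ^t·E[r] = -0.464478, running G = -3.944843
t=5: π = [0.2500, 0.1818, 0.2980, 0.2702], E[r] = -1.1338, γ^t·E[r] = -0.371527, running G = -4.316370
t=6: π = [0.2500, 0.1818, 0.2980, 0.2702], E[r] = -1.1338, γ^t·E[r] = -0.297230, running G = -4.613600
t=7: π = [0.2500, 0.1818, 0.2980, 0.2702], E[r] = -1.1338, γ^t·E[r] = -0.237783, running G = -4.851383
t=8: π = [0.2500, 0.1818, 0.2980, 0.2702], E[r] = -1.1338, γ^t·E[r] = -0.190227, running G = -5.041609

G = -5.0416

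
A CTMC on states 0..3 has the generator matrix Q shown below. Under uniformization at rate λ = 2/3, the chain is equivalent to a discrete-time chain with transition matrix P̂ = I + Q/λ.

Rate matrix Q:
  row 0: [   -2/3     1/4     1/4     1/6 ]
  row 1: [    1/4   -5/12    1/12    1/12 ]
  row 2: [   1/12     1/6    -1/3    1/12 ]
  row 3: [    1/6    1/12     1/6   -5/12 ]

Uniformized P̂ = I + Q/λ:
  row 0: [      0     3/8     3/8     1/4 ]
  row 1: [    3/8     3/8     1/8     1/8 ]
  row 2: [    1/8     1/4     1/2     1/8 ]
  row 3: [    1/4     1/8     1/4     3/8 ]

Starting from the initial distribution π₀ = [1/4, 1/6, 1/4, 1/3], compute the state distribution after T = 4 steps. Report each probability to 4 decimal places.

t=0: π = [0.2500, 0.1667, 0.2500, 0.3333]
t=1: π = [0.1771, 0.2604, 0.3229, 0.2396]
t=2: π = [0.1979, 0.2747, 0.3203, 0.2070]
t=3: π = [0.1948, 0.2832, 0.3205, 0.2015]
t=4: π = [0.1966, 0.2846, 0.3191, 0.1997]

π = [0.1966, 0.2846, 0.3191, 0.1997]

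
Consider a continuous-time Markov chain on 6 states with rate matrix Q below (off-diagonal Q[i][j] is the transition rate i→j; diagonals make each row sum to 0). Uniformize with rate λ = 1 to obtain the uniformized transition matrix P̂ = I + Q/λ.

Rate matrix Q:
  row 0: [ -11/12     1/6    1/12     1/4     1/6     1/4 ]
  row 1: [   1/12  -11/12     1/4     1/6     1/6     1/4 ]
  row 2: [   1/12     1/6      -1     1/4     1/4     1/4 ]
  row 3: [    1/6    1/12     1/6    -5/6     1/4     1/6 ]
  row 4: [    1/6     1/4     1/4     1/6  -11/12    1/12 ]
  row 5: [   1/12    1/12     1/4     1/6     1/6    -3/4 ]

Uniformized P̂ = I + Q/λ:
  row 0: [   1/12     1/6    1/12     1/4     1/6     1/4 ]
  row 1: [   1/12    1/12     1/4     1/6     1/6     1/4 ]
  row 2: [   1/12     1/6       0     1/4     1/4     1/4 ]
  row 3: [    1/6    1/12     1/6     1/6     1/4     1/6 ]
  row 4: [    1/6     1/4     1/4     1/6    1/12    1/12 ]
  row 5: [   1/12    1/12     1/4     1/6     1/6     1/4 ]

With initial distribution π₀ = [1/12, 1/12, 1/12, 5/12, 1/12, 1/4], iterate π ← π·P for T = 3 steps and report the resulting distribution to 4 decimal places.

t=0: π = [0.0833, 0.0833, 0.0833, 0.4167, 0.0833, 0.2500]
t=1: π = [0.1250, 0.1111, 0.1806, 0.1806, 0.2014, 0.2014]
t=2: π = [0.1152, 0.1424, 0.1690, 0.1921, 0.1800, 0.2014]
t=3: π = [0.1143, 0.1370, 0.1726, 0.1903, 0.1818, 0.2040]

π = [0.1143, 0.1370, 0.1726, 0.1903, 0.1818, 0.2040]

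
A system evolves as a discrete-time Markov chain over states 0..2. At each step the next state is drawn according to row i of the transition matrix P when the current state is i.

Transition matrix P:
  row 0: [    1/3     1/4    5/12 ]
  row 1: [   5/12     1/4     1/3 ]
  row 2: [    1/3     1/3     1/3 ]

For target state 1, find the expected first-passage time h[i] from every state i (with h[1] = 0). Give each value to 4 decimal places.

h = [3.5455, 0.0000, 3.2727]

First-step conditioning: h[1] = 0; for i ≠ 1, h[i] = 1 + Σ_k P[i][k]·h[k].
  h[0] = 1 + 1/3·h[0] + 5/12·h[2]
  h[2] = 1 + 1/3·h[0] + 1/3·h[2]
Solving the 2×2 linear system over states ≠ 1 gives exactly h = [39/11, 0, 36/11] (h[1] = 0 is the target).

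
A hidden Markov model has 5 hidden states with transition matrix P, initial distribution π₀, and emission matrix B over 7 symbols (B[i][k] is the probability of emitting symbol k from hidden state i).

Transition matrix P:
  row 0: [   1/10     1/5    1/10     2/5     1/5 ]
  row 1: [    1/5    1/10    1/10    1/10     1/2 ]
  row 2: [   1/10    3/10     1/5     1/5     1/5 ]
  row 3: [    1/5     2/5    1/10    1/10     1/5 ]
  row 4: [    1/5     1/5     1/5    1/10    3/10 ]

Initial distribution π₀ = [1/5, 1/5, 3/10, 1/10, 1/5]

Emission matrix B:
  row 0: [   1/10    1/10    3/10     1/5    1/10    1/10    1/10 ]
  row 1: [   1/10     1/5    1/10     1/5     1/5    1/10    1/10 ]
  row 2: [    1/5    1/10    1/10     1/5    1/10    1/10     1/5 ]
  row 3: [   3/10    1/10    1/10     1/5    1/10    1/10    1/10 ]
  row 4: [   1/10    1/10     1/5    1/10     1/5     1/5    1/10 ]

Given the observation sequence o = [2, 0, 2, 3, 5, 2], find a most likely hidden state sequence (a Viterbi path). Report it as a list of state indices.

path = [0, 3, 0, 3, 1, 4]

t=0: δ = [6.000e-02, 2.000e-02, 3.000e-02, 1.000e-02, 4.000e-02]  (obs o_0=2)
t=1: δ = [8.000e-04, 1.200e-03, 1.600e-03, 7.200e-03, 1.200e-03]  ψ = [4, 0, 4, 0, 0]  (obs o_1=0)
t=2: δ = [4.320e-04, 2.880e-04, 7.200e-05, 7.200e-05, 2.880e-04]  ψ = [3, 3, 3, 3, 3]  (obs o_2=2)
t=3: δ = [1.152e-05, 1.728e-05, 1.152e-05, 3.456e-05, 1.440e-05]  ψ = [1, 0, 4, 0, 1]  (obs o_3=3)
t=4: δ = [6.912e-07, 1.382e-06, 3.456e-07, 4.608e-07, 1.728e-06]  ψ = [3, 3, 3, 0, 1]  (obs o_4=5)
t=5: δ = [1.037e-07, 3.456e-08, 3.456e-08, 2.765e-08, 1.382e-07]  ψ = [4, 4, 4, 0, 1]  (obs o_5=2)
backtrack: best end state = 4; path = [0, 3, 0, 3, 1, 4]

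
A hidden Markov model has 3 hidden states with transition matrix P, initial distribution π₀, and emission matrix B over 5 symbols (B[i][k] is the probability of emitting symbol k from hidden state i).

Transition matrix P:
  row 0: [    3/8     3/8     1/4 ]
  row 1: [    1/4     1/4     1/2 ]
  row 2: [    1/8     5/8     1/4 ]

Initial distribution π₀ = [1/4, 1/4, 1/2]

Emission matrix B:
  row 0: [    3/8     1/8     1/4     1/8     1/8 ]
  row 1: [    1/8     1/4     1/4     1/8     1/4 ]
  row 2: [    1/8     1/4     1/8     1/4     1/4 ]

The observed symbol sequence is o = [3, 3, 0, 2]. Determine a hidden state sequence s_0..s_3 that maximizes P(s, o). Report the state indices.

t=0: δ = [3.125e-02, 3.125e-02, 1.250e-01]  (obs o_0=3)
t=1: δ = [1.953e-03, 9.766e-03, 7.812e-03]  ψ = [2, 2, 2]  (obs o_1=3)
t=2: δ = [9.155e-04, 6.104e-04, 6.104e-04]  ψ = [1, 2, 1]  (obs o_2=0)
t=3: δ = [8.583e-05, 9.537e-05, 3.815e-05]  ψ = [0, 2, 1]  (obs o_3=2)
backtrack: best end state = 1; path = [2, 1, 2, 1]

path = [2, 1, 2, 1]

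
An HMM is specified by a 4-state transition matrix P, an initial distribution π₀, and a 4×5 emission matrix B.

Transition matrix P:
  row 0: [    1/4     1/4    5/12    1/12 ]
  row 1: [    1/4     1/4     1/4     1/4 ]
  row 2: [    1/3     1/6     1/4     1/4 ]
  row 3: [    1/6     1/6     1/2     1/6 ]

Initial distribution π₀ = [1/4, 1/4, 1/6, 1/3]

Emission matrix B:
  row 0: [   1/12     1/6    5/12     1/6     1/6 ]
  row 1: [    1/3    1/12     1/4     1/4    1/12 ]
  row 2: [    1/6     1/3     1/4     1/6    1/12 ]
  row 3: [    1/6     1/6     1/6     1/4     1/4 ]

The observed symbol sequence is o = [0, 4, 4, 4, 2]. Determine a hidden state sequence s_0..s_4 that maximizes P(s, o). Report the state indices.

t=0: δ = [2.083e-02, 8.333e-02, 2.778e-02, 5.556e-02]  (obs o_0=0)
t=1: δ = [3.472e-03, 1.736e-03, 2.315e-03, 5.208e-03]  ψ = [1, 1, 3, 1]  (obs o_1=4)
t=2: δ = [1.447e-04, 7.234e-05, 2.170e-04, 2.170e-04]  ψ = [0, 0, 3, 3]  (obs o_2=4)
t=3: δ = [1.206e-05, 3.014e-06, 9.042e-06, 1.356e-05]  ψ = [2, 0, 3, 2]  (obs o_3=4)
t=4: δ = [1.256e-06, 7.535e-07, 1.695e-06, 3.768e-07]  ψ = [0, 0, 3, 2]  (obs o_4=2)
backtrack: best end state = 2; path = [1, 3, 2, 3, 2]

path = [1, 3, 2, 3, 2]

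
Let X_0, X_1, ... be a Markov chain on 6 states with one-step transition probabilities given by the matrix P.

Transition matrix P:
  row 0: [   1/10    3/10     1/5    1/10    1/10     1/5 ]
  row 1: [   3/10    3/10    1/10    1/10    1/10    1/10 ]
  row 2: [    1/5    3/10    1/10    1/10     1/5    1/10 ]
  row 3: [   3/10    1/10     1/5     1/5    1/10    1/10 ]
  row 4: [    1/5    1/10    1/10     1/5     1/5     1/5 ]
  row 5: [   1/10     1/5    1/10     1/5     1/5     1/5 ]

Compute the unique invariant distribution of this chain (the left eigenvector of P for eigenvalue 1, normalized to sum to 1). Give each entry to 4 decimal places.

Balance equations π_j = Σ_i π_i·P[i][j]:
  π_0 = 1/10·π_0 + 3/10·π_1 + 1/5·π_2 + 3/10·π_3 + 1/5·π_4 + 1/10·π_5
  π_1 = 3/10·π_0 + 3/10·π_1 + 3/10·π_2 + 1/10·π_3 + 1/10·π_4 + 1/5·π_5
  π_2 = 1/5·π_0 + 1/10·π_1 + 1/10·π_2 + 1/5·π_3 + 1/10·π_4 + 1/10·π_5
  π_3 = 1/10·π_0 + 1/10·π_1 + 1/10·π_2 + 1/5·π_3 + 1/5·π_4 + 1/5·π_5
  π_4 = 1/10·π_0 + 1/10·π_1 + 1/5·π_2 + 1/10·π_3 + 1/5·π_4 + 1/5·π_5
  normalize: π_0 + π_1 + π_2 + π_3 + π_4 + π_5 = 1
Solving the linear system gives exactly π = [17941/88818, 10117/44409, 11951/88818, 12751/88818, 12671/88818, 6635/44409].

π = [0.2020, 0.2278, 0.1346, 0.1436, 0.1427, 0.1494]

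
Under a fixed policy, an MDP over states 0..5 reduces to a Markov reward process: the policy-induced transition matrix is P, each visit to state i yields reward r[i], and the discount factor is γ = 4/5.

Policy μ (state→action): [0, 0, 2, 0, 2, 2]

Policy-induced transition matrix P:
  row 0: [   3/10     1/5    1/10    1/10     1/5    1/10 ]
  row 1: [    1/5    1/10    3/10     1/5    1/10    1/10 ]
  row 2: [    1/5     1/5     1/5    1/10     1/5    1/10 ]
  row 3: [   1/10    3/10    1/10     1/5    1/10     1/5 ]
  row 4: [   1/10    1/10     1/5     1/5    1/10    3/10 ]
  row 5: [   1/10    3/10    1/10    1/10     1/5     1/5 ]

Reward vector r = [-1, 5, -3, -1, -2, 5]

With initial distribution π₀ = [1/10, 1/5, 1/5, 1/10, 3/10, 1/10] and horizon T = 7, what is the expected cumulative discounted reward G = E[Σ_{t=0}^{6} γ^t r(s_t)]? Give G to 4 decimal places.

t=0: π = [0.1000, 0.2000, 0.2000, 0.1000, 0.3000, 0.1000], E[r] = 0.1000, γ^t·E[r] = 0.100000, running G = 0.100000
t=1: π = [0.1600, 0.1700, 0.1900, 0.1600, 0.1400, 0.1800], E[r] = 0.5800, γ^t·E[r] = 0.464000, running G = 0.564000
t=2: π = [0.1680, 0.2030, 0.1670, 0.1470, 0.1530, 0.1620], E[r] = 0.7030, γ^t·E[r] = 0.449920, running G = 1.013920
t=3: π = [0.1706, 0.1953, 0.1726, 0.1503, 0.1497, 0.1615], E[r] = 0.6459, γ^t·E[r] = 0.330701, running G = 1.344621
t=4: π = [0.1709, 0.1967, 0.1713, 0.1495, 0.1505, 0.1611], E[r] = 0.6538, γ^t·E[r] = 0.267776, running G = 1.612397
t=5: π = [0.1710, 0.1964, 0.1715, 0.1497, 0.1503, 0.1612], E[r] = 0.6517, γ^t·E[r] = 0.213548, running G = 1.825945
t=6: π = [0.1710, 0.1964, 0.1715, 0.1496, 0.1504, 0.1611], E[r] = 0.6521, γ^t·E[r] = 0.170946, running G = 1.996891

G = 1.9969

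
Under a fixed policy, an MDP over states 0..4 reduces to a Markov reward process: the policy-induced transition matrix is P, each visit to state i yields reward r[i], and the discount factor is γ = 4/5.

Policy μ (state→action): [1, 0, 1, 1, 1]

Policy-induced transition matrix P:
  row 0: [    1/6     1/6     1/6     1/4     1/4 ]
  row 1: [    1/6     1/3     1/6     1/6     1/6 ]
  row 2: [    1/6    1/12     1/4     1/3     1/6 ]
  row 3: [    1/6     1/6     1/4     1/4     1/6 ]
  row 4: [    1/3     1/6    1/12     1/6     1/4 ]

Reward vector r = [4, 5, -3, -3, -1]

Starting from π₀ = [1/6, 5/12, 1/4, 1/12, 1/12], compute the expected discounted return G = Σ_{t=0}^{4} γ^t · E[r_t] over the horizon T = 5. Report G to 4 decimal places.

G = 2.3657

t=0: π = [0.1667, 0.4167, 0.2500, 0.0833, 0.0833], E[r] = 1.6667, γ^t·E[r] = 1.666667, running G = 1.666667
t=1: π = [0.1806, 0.2153, 0.1875, 0.2292, 0.1875], E[r] = 0.3611, γ^t·E[r] = 0.288889, running G = 1.955556
t=2: π = [0.1979, 0.1869, 0.1858, 0.2321, 0.1973], E[r] = 0.2755, γ^t·E[r] = 0.176296, running G = 2.131852
t=3: π = [0.1996, 0.1823, 0.1850, 0.2335, 0.1996], E[r] = 0.2548, γ^t·E[r] = 0.130469, running G = 2.262321
t=4: π = [0.1999, 0.1816, 0.1849, 0.2336, 0.1999], E[r] = 0.2525, γ^t·E[r] = 0.103421, running G = 2.365742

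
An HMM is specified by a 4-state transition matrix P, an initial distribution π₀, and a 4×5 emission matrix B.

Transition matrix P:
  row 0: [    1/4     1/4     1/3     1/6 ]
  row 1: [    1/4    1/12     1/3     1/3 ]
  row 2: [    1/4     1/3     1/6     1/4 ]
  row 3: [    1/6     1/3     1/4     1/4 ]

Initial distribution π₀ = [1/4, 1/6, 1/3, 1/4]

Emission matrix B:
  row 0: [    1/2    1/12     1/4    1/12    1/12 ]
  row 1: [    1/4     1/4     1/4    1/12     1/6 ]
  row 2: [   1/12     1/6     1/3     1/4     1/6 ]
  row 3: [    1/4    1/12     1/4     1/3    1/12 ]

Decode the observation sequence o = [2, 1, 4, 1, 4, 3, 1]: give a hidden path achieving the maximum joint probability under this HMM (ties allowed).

t=0: δ = [6.250e-02, 4.167e-02, 1.111e-01, 6.250e-02]  (obs o_0=2)
t=1: δ = [2.315e-03, 9.259e-03, 3.472e-03, 2.315e-03]  ψ = [2, 2, 0, 2]  (obs o_1=1)
t=2: δ = [1.929e-04, 1.929e-04, 5.144e-04, 2.572e-04]  ψ = [1, 2, 1, 1]  (obs o_2=4)
t=3: δ = [1.072e-05, 4.287e-05, 1.429e-05, 1.072e-05]  ψ = [2, 2, 2, 2]  (obs o_3=1)
t=4: δ = [8.931e-07, 7.938e-07, 2.381e-06, 1.191e-06]  ψ = [1, 2, 1, 1]  (obs o_4=4)
t=5: δ = [4.961e-08, 6.615e-08, 9.923e-08, 1.985e-07]  ψ = [2, 2, 2, 2]  (obs o_5=3)
t=6: δ = [2.756e-09, 1.654e-08, 8.269e-09, 4.135e-09]  ψ = [3, 3, 3, 3]  (obs o_6=1)
backtrack: best end state = 1; path = [2, 1, 2, 1, 2, 3, 1]

path = [2, 1, 2, 1, 2, 3, 1]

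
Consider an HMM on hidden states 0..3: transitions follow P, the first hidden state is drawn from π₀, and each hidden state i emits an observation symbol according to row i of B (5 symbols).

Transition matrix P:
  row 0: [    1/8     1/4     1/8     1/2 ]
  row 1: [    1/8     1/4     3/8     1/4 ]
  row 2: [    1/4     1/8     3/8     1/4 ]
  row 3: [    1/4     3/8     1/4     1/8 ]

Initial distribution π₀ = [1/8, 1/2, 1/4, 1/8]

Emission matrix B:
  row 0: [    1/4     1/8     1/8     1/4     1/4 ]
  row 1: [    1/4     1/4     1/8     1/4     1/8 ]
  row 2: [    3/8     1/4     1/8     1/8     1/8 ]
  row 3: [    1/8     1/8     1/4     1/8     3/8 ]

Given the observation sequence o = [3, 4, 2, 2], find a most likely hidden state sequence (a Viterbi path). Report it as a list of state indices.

t=0: δ = [3.125e-02, 1.250e-01, 3.125e-02, 1.562e-02]  (obs o_0=3)
t=1: δ = [3.906e-03, 3.906e-03, 5.859e-03, 1.172e-02]  ψ = [1, 1, 1, 1]  (obs o_1=4)
t=2: δ = [3.662e-04, 5.493e-04, 3.662e-04, 4.883e-04]  ψ = [3, 3, 3, 0]  (obs o_2=2)
t=3: δ = [1.526e-05, 2.289e-05, 2.575e-05, 4.578e-05]  ψ = [3, 3, 1, 0]  (obs o_3=2)
backtrack: best end state = 3; path = [1, 3, 0, 3]

path = [1, 3, 0, 3]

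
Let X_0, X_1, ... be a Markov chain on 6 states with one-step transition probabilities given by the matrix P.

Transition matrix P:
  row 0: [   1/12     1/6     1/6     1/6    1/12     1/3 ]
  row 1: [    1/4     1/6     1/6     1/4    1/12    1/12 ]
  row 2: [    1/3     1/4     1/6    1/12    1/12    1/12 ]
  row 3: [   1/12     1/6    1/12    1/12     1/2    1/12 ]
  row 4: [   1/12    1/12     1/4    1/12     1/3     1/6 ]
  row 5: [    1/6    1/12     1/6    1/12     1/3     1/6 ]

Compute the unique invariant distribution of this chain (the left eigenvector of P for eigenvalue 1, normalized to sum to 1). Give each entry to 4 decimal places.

Balance equations π_j = Σ_i π_i·P[i][j]:
  π_0 = 1/12·π_0 + 1/4·π_1 + 1/3·π_2 + 1/12·π_3 + 1/12·π_4 + 1/6·π_5
  π_1 = 1/6·π_0 + 1/6·π_1 + 1/4·π_2 + 1/6·π_3 + 1/12·π_4 + 1/12·π_5
  π_2 = 1/6·π_0 + 1/6·π_1 + 1/6·π_2 + 1/12·π_3 + 1/4·π_4 + 1/6·π_5
  π_3 = 1/6·π_0 + 1/4·π_1 + 1/12·π_2 + 1/12·π_3 + 1/12·π_4 + 1/12·π_5
  π_4 = 1/12·π_0 + 1/12·π_1 + 1/12·π_2 + 1/2·π_3 + 1/3·π_4 + 1/3·π_5
  normalize: π_0 + π_1 + π_2 + π_3 + π_4 + π_5 = 1
Solving the linear system gives exactly π = [40683/246287, 36689/246287, 43290/246287, 30029/246287, 56935/246287, 38661/246287].

π = [0.1652, 0.1490, 0.1758, 0.1219, 0.2312, 0.1570]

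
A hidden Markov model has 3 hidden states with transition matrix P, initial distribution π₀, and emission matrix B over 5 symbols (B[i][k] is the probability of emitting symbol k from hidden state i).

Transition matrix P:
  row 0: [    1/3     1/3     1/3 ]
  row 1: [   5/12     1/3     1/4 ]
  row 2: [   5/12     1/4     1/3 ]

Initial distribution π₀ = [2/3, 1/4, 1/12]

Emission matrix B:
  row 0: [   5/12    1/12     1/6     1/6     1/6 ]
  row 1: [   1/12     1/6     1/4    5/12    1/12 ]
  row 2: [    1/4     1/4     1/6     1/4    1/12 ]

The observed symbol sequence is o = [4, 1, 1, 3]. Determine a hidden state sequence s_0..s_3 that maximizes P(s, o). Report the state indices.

path = [0, 2, 2, 1]

t=0: δ = [1.111e-01, 2.083e-02, 6.944e-03]  (obs o_0=4)
t=1: δ = [3.086e-03, 6.173e-03, 9.259e-03]  ψ = [0, 0, 0]  (obs o_1=1)
t=2: δ = [3.215e-04, 3.858e-04, 7.716e-04]  ψ = [2, 2, 2]  (obs o_2=1)
t=3: δ = [5.358e-05, 8.038e-05, 6.430e-05]  ψ = [2, 2, 2]  (obs o_3=3)
backtrack: best end state = 1; path = [0, 2, 2, 1]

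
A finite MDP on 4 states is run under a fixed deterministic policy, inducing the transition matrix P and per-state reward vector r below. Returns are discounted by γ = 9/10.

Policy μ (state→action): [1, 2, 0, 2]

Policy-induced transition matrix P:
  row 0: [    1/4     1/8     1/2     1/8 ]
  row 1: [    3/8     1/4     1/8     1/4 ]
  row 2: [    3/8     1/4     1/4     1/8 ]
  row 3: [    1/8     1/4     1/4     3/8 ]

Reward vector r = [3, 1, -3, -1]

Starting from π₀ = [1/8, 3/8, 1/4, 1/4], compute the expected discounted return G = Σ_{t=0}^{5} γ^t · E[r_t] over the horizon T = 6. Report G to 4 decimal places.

G = -0.1375

t=0: π = [0.1250, 0.3750, 0.2500, 0.2500], E[r] = -0.2500, γ^t·E[r] = -0.250000, running G = -0.250000
t=1: π = [0.2969, 0.2344, 0.2344, 0.2344], E[r] = 0.1875, γ^t·E[r] = 0.168750, running G = -0.081250
t=2: π = [0.2793, 0.2129, 0.2949, 0.2129], E[r] = -0.0469, γ^t·E[r] = -0.037969, running G = -0.119219
t=3: π = [0.2869, 0.2151, 0.2932, 0.2048], E[r] = -0.0088, γ^t·E[r] = -0.006407, running G = -0.125626
t=4: π = [0.2879, 0.2141, 0.2948, 0.2031], E[r] = -0.0096, γ^t·E[r] = -0.006327, running G = -0.131953
t=5: π = [0.2882, 0.2140, 0.2952, 0.2025], E[r] = -0.0095, γ^t·E[r] = -0.005595, running G = -0.137548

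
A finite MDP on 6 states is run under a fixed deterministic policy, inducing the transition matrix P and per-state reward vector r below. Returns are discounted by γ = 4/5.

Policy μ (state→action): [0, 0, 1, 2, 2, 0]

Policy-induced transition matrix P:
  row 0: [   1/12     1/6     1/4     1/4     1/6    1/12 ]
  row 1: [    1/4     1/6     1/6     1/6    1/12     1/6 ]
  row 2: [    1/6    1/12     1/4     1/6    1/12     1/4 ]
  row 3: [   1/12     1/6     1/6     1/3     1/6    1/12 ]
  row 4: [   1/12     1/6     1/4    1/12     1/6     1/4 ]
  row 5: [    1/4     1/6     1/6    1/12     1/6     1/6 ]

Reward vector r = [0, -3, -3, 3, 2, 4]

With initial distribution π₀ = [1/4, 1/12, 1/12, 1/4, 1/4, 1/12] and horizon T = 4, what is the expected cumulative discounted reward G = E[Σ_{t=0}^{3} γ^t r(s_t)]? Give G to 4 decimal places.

t=0: π = [0.2500, 0.0833, 0.0833, 0.2500, 0.2500, 0.0833], E[r] = 1.0833, γ^t·E[r] = 1.083333, running G = 1.083333
t=1: π = [0.1181, 0.1597, 0.2153, 0.2014, 0.1528, 0.1528], E[r] = 0.3958, γ^t·E[r] = 0.316667, running G = 1.400000
t=2: π = [0.1534, 0.1487, 0.2072, 0.1846, 0.1354, 0.1707], E[r] = 0.4398, γ^t·E[r] = 0.281481, running G = 1.681481
t=3: π = [0.1538, 0.1494, 0.2080, 0.1847, 0.1370, 0.1671], E[r] = 0.4241, γ^t·E[r] = 0.217160, running G = 1.898642

G = 1.8986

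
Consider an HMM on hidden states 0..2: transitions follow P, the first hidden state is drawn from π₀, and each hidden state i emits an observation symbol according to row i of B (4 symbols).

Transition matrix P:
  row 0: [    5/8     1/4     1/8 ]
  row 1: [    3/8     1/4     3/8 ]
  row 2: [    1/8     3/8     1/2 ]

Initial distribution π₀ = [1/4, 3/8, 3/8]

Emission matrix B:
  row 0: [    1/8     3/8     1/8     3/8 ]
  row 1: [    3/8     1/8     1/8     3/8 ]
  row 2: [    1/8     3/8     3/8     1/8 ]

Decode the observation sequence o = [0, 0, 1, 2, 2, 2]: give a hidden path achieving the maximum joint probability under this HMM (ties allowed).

path = [1, 1, 2, 2, 2, 2]

t=0: δ = [3.125e-02, 1.406e-01, 4.688e-02]  (obs o_0=0)
t=1: δ = [6.592e-03, 1.318e-02, 6.592e-03]  ψ = [1, 1, 1]  (obs o_1=0)
t=2: δ = [1.854e-03, 4.120e-04, 1.854e-03]  ψ = [1, 1, 1]  (obs o_2=1)
t=3: δ = [1.448e-04, 8.690e-05, 3.476e-04]  ψ = [0, 2, 2]  (obs o_3=2)
t=4: δ = [1.132e-05, 1.629e-05, 6.518e-05]  ψ = [0, 2, 2]  (obs o_4=2)
t=5: δ = [1.018e-06, 3.055e-06, 1.222e-05]  ψ = [2, 2, 2]  (obs o_5=2)
backtrack: best end state = 2; path = [1, 1, 2, 2, 2, 2]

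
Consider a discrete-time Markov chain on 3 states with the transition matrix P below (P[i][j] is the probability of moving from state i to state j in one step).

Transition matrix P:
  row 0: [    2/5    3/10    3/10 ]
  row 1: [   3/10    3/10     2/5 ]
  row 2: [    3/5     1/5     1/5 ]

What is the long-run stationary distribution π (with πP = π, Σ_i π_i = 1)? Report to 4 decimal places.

Balance equations π_j = Σ_i π_i·P[i][j]:
  π_0 = 2/5·π_0 + 3/10·π_1 + 3/5·π_2
  π_1 = 3/10·π_0 + 3/10·π_1 + 1/5·π_2
  normalize: π_0 + π_1 + π_2 = 1
Solving the linear system gives exactly π = [16/37, 10/37, 11/37].

π = [0.4324, 0.2703, 0.2973]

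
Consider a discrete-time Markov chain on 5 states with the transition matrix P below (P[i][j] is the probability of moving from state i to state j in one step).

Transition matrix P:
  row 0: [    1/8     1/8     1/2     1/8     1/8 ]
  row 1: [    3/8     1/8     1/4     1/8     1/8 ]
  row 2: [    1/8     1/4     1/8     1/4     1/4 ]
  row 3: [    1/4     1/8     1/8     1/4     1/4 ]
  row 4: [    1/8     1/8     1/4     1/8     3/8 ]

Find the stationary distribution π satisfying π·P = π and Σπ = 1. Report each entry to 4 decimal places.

π = [0.1861, 0.1555, 0.2438, 0.1777, 0.2369]

Balance equations π_j = Σ_i π_i·P[i][j]:
  π_0 = 1/8·π_0 + 3/8·π_1 + 1/8·π_2 + 1/4·π_3 + 1/8·π_4
  π_1 = 1/8·π_0 + 1/8·π_1 + 1/4·π_2 + 1/8·π_3 + 1/8·π_4
  π_2 = 1/2·π_0 + 1/4·π_1 + 1/8·π_2 + 1/8·π_3 + 1/4·π_4
  π_3 = 1/8·π_0 + 1/8·π_1 + 1/4·π_2 + 1/4·π_3 + 1/8·π_4
  normalize: π_0 + π_1 + π_2 + π_3 + π_4 = 1
Solving the linear system gives exactly π = [377/2026, 315/2026, 247/1013, 180/1013, 240/1013].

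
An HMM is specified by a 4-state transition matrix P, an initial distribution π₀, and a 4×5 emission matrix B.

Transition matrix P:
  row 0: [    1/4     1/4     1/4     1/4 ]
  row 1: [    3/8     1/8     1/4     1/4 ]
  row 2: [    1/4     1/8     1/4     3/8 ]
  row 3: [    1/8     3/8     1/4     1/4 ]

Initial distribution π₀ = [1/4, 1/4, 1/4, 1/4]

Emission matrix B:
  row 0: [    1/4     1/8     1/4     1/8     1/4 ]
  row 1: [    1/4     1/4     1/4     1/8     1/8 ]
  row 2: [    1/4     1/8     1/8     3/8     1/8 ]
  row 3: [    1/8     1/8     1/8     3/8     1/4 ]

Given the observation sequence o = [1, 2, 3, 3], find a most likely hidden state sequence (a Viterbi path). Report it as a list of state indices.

path = [1, 0, 2, 3]

t=0: δ = [3.125e-02, 6.250e-02, 3.125e-02, 3.125e-02]  (obs o_0=1)
t=1: δ = [5.859e-03, 2.930e-03, 1.953e-03, 1.953e-03]  ψ = [1, 3, 1, 1]  (obs o_1=2)
t=2: δ = [1.831e-04, 1.831e-04, 5.493e-04, 5.493e-04]  ψ = [0, 0, 0, 0]  (obs o_2=3)
t=3: δ = [1.717e-05, 2.575e-05, 5.150e-05, 7.725e-05]  ψ = [2, 3, 2, 2]  (obs o_3=3)
backtrack: best end state = 3; path = [1, 0, 2, 3]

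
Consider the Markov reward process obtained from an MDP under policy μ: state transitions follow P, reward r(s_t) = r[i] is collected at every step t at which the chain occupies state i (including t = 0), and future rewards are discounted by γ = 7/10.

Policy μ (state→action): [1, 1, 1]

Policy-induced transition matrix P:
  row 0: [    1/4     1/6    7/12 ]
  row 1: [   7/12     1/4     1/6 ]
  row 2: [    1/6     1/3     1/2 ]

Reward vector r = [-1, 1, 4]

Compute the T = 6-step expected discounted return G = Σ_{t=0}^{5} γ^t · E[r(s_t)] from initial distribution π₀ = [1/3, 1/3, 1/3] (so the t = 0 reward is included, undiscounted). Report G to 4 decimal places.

G = 4.5810

t=0: π = [0.3333, 0.3333, 0.3333], E[r] = 1.3333, γ^t·E[r] = 1.333333, running G = 1.333333
t=1: π = [0.3333, 0.2500, 0.4167], E[r] = 1.5833, γ^t·E[r] = 1.108333, running G = 2.441667
t=2: π = [0.2986, 0.2569, 0.4444], E[r] = 1.7361, γ^t·E[r] = 0.850694, running G = 3.292361
t=3: π = [0.2986, 0.2622, 0.4392], E[r] = 1.7205, γ^t·E[r] = 0.590127, running G = 3.882488
t=4: π = [0.3008, 0.2617, 0.4375], E[r] = 1.7109, γ^t·E[r] = 0.410796, running G = 4.293284
t=5: π = [0.3008, 0.2614, 0.4378], E[r] = 1.7119, γ^t·E[r] = 0.287721, running G = 4.581005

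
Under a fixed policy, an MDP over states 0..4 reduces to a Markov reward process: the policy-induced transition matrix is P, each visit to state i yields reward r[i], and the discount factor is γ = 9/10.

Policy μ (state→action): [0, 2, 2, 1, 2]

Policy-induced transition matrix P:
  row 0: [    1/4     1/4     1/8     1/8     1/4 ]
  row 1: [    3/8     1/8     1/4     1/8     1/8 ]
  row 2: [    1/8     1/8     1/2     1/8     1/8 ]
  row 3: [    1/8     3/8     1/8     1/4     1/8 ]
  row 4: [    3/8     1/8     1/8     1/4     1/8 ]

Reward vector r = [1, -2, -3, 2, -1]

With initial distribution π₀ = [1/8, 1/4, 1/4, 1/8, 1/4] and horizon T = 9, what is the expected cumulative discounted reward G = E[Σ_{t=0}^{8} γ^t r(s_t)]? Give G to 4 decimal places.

G = -4.6360

t=0: π = [0.1250, 0.2500, 0.2500, 0.1250, 0.2500], E[r] = -1.1250, γ^t·E[r] = -1.125000, running G = -1.125000
t=1: π = [0.2656, 0.1719, 0.2500, 0.1719, 0.1406], E[r] = -0.6250, γ^t·E[r] = -0.562500, running G = -1.687500
t=2: π = [0.2363, 0.2012, 0.2402, 0.1641, 0.1582], E[r] = -0.7168, γ^t·E[r] = -0.580605, running G = -2.268105
t=3: π = [0.2444, 0.1956, 0.2402, 0.1653, 0.1545], E[r] = -0.6914, γ^t·E[r] = -0.504035, running G = -2.772141
t=4: π = [0.2431, 0.1969, 0.2395, 0.1650, 0.1555], E[r] = -0.6949, γ^t·E[r] = -0.455894, running G = -3.228035
t=5: π = [0.2435, 0.1966, 0.2394, 0.1651, 0.1554], E[r] = -0.6933, γ^t·E[r] = -0.409399, running G = -3.637434
t=6: π = [0.2434, 0.1967, 0.2394, 0.1651, 0.1554], E[r] = -0.6934, γ^t·E[r] = -0.368495, running G = -4.005929
t=7: π = [0.2435, 0.1967, 0.2394, 0.1651, 0.1554], E[r] = -0.6933, γ^t·E[r] = -0.331594, running G = -4.337523
t=8: π = [0.2435, 0.1967, 0.2393, 0.1651, 0.1554], E[r] = -0.6933, γ^t·E[r] = -0.298431, running G = -4.635953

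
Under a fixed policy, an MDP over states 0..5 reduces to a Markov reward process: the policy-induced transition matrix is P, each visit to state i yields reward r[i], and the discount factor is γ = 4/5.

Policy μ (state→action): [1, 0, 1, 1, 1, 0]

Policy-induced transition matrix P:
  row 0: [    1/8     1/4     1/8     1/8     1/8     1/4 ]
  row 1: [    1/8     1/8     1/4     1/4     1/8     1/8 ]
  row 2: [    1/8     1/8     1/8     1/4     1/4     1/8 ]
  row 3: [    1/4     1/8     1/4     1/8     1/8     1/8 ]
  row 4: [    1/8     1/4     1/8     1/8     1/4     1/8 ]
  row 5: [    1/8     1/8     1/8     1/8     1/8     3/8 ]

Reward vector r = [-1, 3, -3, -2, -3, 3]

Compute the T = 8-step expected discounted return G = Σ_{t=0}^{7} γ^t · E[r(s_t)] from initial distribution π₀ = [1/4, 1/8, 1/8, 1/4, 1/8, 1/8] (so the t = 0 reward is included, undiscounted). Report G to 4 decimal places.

G = -2.0223

t=0: π = [0.2500, 0.1250, 0.1250, 0.2500, 0.1250, 0.1250], E[r] = -0.7500, γ^t·E[r] = -0.750000, running G = -0.750000
t=1: π = [0.1563, 0.1719, 0.1719, 0.1563, 0.1563, 0.1875], E[r] = -0.3750, γ^t·E[r] = -0.300000, running G = -1.050000
t=2: π = [0.1445, 0.1641, 0.1660, 0.1680, 0.1660, 0.1914], E[r] = -0.4102, γ^t·E[r] = -0.262500, running G = -1.312500
t=3: π = [0.1460, 0.1638, 0.1665, 0.1663, 0.1665, 0.1909], E[r] = -0.4133, γ^t·E[r] = -0.211625, running G = -1.524125
t=4: π = [0.1458, 0.1641, 0.1663, 0.1663, 0.1666, 0.1910], E[r] = -0.4119, γ^t·E[r] = -0.168713, running G = -1.692838
t=5: π = [0.1458, 0.1641, 0.1663, 0.1663, 0.1666, 0.1910], E[r] = -0.4120, γ^t·E[r] = -0.135013, running G = -1.827850
t=6: π = [0.1458, 0.1640, 0.1663, 0.1663, 0.1666, 0.1910], E[r] = -0.4120, γ^t·E[r] = -0.108015, running G = -1.935865
t=7: π = [0.1458, 0.1640, 0.1663, 0.1663, 0.1666, 0.1910], E[r] = -0.4120, γ^t·E[r] = -0.086413, running G = -2.022278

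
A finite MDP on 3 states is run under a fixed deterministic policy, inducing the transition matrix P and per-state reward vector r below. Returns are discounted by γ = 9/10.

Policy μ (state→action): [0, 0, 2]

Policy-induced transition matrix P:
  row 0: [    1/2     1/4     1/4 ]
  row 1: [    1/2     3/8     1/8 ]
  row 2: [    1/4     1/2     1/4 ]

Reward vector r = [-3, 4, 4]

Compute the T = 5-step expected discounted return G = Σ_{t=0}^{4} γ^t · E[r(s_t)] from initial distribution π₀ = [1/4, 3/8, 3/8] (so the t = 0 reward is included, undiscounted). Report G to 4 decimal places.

G = 5.1696

t=0: π = [0.2500, 0.3750, 0.3750], E[r] = 2.2500, γ^t·E[r] = 2.250000, running G = 2.250000
t=1: π = [0.4063, 0.3906, 0.2031], E[r] = 1.1563, γ^t·E[r] = 1.040625, running G = 3.290625
t=2: π = [0.4492, 0.3496, 0.2012], E[r] = 0.8555, γ^t·E[r] = 0.692930, running G = 3.983555
t=3: π = [0.4497, 0.3440, 0.2063], E[r] = 0.8521, γ^t·E[r] = 0.621145, running G = 4.604700
t=4: π = [0.4484, 0.3446, 0.2070], E[r] = 0.8610, γ^t·E[r] = 0.564917, running G = 5.169617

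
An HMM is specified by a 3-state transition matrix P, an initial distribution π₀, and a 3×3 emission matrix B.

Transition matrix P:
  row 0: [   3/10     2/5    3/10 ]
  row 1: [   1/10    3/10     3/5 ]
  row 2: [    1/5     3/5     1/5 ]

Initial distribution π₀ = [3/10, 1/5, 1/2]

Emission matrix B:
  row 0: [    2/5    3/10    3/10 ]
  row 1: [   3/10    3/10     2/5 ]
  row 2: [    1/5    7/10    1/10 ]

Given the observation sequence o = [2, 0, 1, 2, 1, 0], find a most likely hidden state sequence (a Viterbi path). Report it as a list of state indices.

path = [0, 1, 2, 1, 2, 1]

t=0: δ = [9.000e-02, 8.000e-02, 5.000e-02]  (obs o_0=2)
t=1: δ = [1.080e-02, 1.080e-02, 9.600e-03]  ψ = [0, 0, 1]  (obs o_1=0)
t=2: δ = [9.720e-04, 1.728e-03, 4.536e-03]  ψ = [0, 2, 1]  (obs o_2=1)
t=3: δ = [2.722e-04, 1.089e-03, 1.037e-04]  ψ = [2, 2, 1]  (obs o_3=2)
t=4: δ = [3.266e-05, 9.798e-05, 4.572e-04]  ψ = [1, 1, 1]  (obs o_4=1)
t=5: δ = [3.658e-05, 8.230e-05, 1.829e-05]  ψ = [2, 2, 2]  (obs o_5=0)
backtrack: best end state = 1; path = [0, 1, 2, 1, 2, 1]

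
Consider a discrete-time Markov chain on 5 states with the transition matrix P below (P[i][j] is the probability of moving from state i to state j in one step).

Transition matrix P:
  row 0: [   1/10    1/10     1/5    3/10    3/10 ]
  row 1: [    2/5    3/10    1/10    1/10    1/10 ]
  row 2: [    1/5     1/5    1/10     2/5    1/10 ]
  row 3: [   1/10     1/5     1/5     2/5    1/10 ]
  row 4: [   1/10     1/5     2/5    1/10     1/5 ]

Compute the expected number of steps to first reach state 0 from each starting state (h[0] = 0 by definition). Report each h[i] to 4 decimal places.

First-step conditioning: h[0] = 0; for i ≠ 0, h[i] = 1 + Σ_k P[i][k]·h[k].
  h[1] = 1 + 3/10·h[1] + 1/10·h[2] + 1/10·h[3] + 1/10·h[4]
  h[2] = 1 + 1/5·h[1] + 1/10·h[2] + 2/5·h[3] + 1/10·h[4]
  h[3] = 1 + 1/5·h[1] + 1/5·h[2] + 2/5·h[3] + 1/10·h[4]
  h[4] = 1 + 1/5·h[1] + 2/5·h[2] + 1/10·h[3] + 1/5·h[4]
Solving the 4×4 linear system over states ≠ 0 gives exactly h = [0, 670/183, 300/61, 330/61, 970/183] (h[0] = 0 is the target).

h = [0.0000, 3.6612, 4.9180, 5.4098, 5.3005]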